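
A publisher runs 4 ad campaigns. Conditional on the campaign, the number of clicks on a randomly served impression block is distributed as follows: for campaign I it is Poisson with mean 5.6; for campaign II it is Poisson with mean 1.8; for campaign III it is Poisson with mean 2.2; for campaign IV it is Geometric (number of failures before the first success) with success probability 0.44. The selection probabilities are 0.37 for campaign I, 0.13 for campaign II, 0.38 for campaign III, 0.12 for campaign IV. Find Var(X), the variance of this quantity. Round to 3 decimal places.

6.692

Per component, I: μ=5.6, E[X²]=36.96; II: μ=1.8, E[X²]=5.04; III: μ=2.2, E[X²]=7.04; IV: μ=1.27273, E[X²]=4.5124.
E[X] = 0.37·5.6 + 0.13·1.8 + 0.38·2.2 + 0.12·1.27273 = 3.29473.
E[X²] = 0.37·36.96 + 0.13·5.04 + 0.38·7.04 + 0.12·4.5124 = 17.5471.
Var(X) = E[X²] − (E[X])² = 17.5471 − 10.8552 = 6.69186.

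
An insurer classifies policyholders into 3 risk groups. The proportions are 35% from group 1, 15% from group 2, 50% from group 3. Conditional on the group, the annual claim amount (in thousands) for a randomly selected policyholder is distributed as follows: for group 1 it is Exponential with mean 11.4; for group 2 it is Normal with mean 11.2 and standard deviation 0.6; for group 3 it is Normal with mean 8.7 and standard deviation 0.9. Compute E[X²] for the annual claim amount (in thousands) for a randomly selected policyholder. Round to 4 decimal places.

148.0920

For each component E[X²] = Var + (mean)², giving 1: 259.92; 2: 125.8; 3: 76.5.
Overall E[X²] = 0.35·259.92 + 0.15·125.8 + 0.5·76.5 = 148.092.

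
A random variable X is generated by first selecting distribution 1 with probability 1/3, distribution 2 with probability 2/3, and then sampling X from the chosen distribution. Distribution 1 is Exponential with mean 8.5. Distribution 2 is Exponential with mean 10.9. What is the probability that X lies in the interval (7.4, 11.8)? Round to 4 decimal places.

Conditional on each component, P(7.4 < X < 11.8): 1: 0.16919; 2: 0.168451.
By total probability, P(7.4 < X < 11.8) = 0.333333·0.16919 + 0.666667·0.168451 = 0.168697.

0.1687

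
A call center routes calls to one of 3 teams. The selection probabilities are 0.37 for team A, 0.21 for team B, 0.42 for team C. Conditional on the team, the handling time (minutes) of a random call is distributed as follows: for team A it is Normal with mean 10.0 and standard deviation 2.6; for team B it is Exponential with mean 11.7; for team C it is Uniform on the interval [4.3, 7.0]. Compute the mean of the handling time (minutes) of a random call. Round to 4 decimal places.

Component means — A: 10; B: 11.7; C: 5.65.
E[X] = 0.37·10 + 0.21·11.7 + 0.42·5.65 = 8.53.

8.5300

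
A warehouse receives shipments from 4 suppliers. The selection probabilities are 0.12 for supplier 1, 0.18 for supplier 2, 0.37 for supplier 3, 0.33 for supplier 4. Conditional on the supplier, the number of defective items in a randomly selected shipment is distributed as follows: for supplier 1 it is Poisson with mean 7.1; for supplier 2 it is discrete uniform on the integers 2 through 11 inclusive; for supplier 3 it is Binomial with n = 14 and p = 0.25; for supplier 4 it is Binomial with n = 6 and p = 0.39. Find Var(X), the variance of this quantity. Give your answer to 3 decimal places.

Per component, 1: μ=7.1, E[X²]=57.51; 2: μ=6.5, E[X²]=50.5; 3: μ=3.5, E[X²]=14.875; 4: μ=2.34, E[X²]=6.903.
E[X] = 0.12·7.1 + 0.18·6.5 + 0.37·3.5 + 0.33·2.34 = 4.0892.
E[X²] = 0.12·57.51 + 0.18·50.5 + 0.37·14.875 + 0.33·6.903 = 23.7729.
Var(X) = E[X²] − (E[X])² = 23.7729 − 16.7216 = 7.05138.

7.051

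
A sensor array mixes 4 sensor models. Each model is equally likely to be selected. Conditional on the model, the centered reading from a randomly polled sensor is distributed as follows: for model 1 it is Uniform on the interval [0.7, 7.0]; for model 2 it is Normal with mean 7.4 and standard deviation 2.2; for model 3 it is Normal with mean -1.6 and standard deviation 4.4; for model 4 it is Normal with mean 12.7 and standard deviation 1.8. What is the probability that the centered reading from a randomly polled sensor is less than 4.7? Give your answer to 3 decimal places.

0.417

Conditional on each model, P(X < 4.7): 1: 0.634921; 2: 0.10986; 3: 0.923902; 4: 4.40596e-06.
By total probability, P(X < 4.7) = 0.25·0.634921 + 0.25·0.10986 + 0.25·0.923902 + 0.25·4.40596e-06 = 0.417172.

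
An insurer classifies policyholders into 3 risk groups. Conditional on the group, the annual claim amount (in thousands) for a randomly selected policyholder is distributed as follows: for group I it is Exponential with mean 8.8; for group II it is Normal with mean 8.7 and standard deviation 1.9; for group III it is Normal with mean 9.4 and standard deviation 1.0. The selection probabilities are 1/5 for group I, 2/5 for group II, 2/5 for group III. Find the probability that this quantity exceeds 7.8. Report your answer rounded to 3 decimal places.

Conditional on each group, P(X > 7.8): I: 0.412152; II: 0.682137; III: 0.945201.
By total probability, P(X > 7.8) = 0.2·0.412152 + 0.4·0.682137 + 0.4·0.945201 = 0.733366.

0.733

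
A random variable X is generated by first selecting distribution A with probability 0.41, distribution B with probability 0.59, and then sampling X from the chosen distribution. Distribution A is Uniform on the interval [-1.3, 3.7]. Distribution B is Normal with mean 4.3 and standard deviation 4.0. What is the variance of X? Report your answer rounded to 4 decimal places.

12.6188

Per component, A: μ=1.2, E[X²]=3.52333; B: μ=4.3, E[X²]=34.49.
E[X] = 0.41·1.2 + 0.59·4.3 = 3.029.
E[X²] = 0.41·3.52333 + 0.59·34.49 = 21.7937.
Var(X) = E[X²] − (E[X])² = 21.7937 − 9.17484 = 12.6188.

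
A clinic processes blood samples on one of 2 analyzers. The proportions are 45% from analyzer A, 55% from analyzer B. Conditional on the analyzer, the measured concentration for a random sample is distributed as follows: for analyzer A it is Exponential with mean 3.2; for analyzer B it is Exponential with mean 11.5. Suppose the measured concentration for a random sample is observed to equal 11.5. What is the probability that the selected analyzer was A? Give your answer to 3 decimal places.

0.180

Likelihoods f(11.5 | ·): A: 0.0085922; B: 0.0319895.
Posterior ∝ prior × likelihood. Numerator for A: 0.45·0.0085922 = 0.00386649.
Normalizing constant: 0.45·0.0085922 + 0.55·0.0319895 = 0.0214607.
P(A | observation) = 0.00386649 / 0.0214607 = 0.180166.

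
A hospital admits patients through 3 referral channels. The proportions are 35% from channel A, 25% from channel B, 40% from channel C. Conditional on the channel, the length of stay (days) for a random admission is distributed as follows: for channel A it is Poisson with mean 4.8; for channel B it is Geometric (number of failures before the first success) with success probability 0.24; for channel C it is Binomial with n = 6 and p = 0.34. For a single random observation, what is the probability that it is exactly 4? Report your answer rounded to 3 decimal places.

Conditional on each channel, P(X = 4): A: 0.182029; B: 0.0800692; C: 0.0873162.
By total probability, P(X = 4) = 0.35·0.182029 + 0.25·0.0800692 + 0.4·0.0873162 = 0.118654.

0.119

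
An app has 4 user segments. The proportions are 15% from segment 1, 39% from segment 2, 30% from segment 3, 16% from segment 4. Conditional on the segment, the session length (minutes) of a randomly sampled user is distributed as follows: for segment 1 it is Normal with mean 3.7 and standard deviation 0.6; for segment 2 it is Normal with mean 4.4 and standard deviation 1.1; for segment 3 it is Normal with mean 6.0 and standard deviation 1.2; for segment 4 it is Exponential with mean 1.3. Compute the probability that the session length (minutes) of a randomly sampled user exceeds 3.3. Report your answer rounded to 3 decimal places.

0.749

Conditional on each segment, P(X > 3.3): 1: 0.747507; 2: 0.841345; 3: 0.987776; 4: 0.0789878.
By total probability, P(X > 3.3) = 0.15·0.747507 + 0.39·0.841345 + 0.3·0.987776 + 0.16·0.0789878 = 0.749221.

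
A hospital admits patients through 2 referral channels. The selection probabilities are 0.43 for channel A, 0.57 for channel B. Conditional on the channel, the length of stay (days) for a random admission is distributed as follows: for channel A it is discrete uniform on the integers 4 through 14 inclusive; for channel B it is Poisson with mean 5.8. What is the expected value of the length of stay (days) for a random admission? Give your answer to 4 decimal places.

Component means — A: 9; B: 5.8.
E[X] = 0.43·9 + 0.57·5.8 = 7.176.

7.1760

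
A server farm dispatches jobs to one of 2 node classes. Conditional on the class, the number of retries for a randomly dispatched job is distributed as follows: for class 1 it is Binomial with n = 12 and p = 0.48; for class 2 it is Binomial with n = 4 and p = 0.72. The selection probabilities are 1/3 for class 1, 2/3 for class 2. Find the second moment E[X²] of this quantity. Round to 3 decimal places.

For each component E[X²] = Var + (mean)², giving 1: 36.1728; 2: 9.1008.
Overall E[X²] = 0.333333·36.1728 + 0.666667·9.1008 = 18.1248.

18.125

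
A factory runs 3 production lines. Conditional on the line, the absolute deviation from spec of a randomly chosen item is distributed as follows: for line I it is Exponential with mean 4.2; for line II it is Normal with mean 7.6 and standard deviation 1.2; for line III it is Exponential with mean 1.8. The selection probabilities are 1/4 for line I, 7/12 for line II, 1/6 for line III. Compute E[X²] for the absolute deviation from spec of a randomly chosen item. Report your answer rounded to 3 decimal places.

44.433

For each component E[X²] = Var + (mean)², giving I: 35.28; II: 59.2; III: 6.48.
Overall E[X²] = 0.25·35.28 + 0.583333·59.2 + 0.166667·6.48 = 44.4333.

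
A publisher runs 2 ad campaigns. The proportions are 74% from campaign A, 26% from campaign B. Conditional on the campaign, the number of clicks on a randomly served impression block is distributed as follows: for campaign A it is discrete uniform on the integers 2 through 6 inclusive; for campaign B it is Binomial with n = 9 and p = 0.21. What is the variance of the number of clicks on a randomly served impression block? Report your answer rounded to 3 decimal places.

Per component, A: μ=4, E[X²]=18; B: μ=1.89, E[X²]=5.0652.
E[X] = 0.74·4 + 0.26·1.89 = 3.4514.
E[X²] = 0.74·18 + 0.26·5.0652 = 14.637.
Var(X) = E[X²] − (E[X])² = 14.637 − 11.9122 = 2.72479.

2.725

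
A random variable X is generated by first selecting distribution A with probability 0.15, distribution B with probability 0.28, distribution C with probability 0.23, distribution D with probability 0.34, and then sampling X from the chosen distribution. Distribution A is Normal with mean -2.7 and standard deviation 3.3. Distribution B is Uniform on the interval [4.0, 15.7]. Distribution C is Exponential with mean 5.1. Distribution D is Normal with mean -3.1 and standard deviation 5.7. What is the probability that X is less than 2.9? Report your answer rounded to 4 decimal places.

Conditional on each component, P(X < 2.9): A: 0.955149; B: 0; C: 0.433698; D: 0.853745.
By total probability, P(X < 2.9) = 0.15·0.955149 + 0.28·0 + 0.23·0.433698 + 0.34·0.853745 = 0.533296.

0.5333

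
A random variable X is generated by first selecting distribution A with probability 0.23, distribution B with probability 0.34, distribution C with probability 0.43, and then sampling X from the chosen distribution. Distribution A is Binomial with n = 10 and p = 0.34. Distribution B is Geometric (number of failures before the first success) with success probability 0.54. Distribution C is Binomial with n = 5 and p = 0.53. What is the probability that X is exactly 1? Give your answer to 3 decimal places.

0.159

Conditional on each component, P(X = 1): A: 0.0807931; B: 0.2484; C: 0.129312.
By total probability, P(X = 1) = 0.23·0.0807931 + 0.34·0.2484 + 0.43·0.129312 = 0.158642.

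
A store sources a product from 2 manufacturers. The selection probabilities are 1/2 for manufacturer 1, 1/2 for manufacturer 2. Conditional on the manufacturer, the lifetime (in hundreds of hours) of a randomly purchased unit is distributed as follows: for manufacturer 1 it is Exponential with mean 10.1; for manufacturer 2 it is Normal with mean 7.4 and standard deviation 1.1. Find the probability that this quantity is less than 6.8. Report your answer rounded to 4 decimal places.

0.3913

Conditional on each manufacturer, P(X < 6.8): 1: 0.489961; 2: 0.29272.
By total probability, P(X < 6.8) = 0.5·0.489961 + 0.5·0.29272 = 0.391341.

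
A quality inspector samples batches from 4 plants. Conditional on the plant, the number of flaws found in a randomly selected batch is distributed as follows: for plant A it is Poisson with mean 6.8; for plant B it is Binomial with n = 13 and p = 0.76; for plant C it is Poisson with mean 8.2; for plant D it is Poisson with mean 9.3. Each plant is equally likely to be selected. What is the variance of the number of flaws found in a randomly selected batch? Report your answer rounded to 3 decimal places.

Per component, A: μ=6.8, E[X²]=53.04; B: μ=9.88, E[X²]=99.9856; C: μ=8.2, E[X²]=75.44; D: μ=9.3, E[X²]=95.79.
E[X] = 0.25·6.8 + 0.25·9.88 + 0.25·8.2 + 0.25·9.3 = 8.545.
E[X²] = 0.25·53.04 + 0.25·99.9856 + 0.25·75.44 + 0.25·95.79 = 81.0639.
Var(X) = E[X²] − (E[X])² = 81.0639 − 73.017 = 8.04688.

8.047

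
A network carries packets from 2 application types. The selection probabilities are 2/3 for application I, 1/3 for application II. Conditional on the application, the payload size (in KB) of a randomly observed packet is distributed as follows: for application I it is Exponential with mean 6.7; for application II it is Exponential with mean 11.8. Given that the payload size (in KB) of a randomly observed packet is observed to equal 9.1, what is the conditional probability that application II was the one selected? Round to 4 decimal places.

Likelihoods f(9.1 | ·): I: 0.0383763; II: 0.0391919.
Posterior ∝ prior × likelihood. Numerator for II: 0.333333·0.0391919 = 0.013064.
Normalizing constant: 0.666667·0.0383763 + 0.333333·0.0391919 = 0.0386481.
P(II | observation) = 0.013064 / 0.0386481 = 0.338023.

0.3380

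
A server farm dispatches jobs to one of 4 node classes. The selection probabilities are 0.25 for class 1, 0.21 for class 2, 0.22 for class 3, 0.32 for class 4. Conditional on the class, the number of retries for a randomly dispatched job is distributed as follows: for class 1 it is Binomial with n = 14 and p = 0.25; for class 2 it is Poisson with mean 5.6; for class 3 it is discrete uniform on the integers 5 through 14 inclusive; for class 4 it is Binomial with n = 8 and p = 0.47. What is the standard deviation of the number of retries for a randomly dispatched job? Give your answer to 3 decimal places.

Per component, 1: μ=3.5, E[X²]=14.875; 2: μ=5.6, E[X²]=36.96; 3: μ=9.5, E[X²]=98.5; 4: μ=3.76, E[X²]=16.1304.
E[X] = 0.25·3.5 + 0.21·5.6 + 0.22·9.5 + 0.32·3.76 = 5.3442.
E[X²] = 0.25·14.875 + 0.21·36.96 + 0.22·98.5 + 0.32·16.1304 = 38.3121.
Var(X) = E[X²] − (E[X])² = 38.3121 − 28.5605 = 9.7516.
SD(X) = √9.7516 = 3.12276.

3.123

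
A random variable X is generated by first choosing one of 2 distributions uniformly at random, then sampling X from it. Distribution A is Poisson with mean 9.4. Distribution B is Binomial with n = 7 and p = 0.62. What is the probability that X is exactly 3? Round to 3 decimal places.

Conditional on each component, P(X = 3): A: 0.0114515; B: 0.173931.
By total probability, P(X = 3) = 0.5·0.0114515 + 0.5·0.173931 = 0.0926914.

0.093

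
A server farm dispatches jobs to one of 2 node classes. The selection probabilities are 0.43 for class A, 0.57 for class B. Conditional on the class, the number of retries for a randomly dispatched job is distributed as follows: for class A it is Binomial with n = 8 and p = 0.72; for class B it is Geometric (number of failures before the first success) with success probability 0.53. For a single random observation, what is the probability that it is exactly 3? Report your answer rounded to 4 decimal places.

Conditional on each class, P(X = 3): A: 0.0359729; B: 0.0550262.
By total probability, P(X = 3) = 0.43·0.0359729 + 0.57·0.0550262 = 0.0468333.

0.0468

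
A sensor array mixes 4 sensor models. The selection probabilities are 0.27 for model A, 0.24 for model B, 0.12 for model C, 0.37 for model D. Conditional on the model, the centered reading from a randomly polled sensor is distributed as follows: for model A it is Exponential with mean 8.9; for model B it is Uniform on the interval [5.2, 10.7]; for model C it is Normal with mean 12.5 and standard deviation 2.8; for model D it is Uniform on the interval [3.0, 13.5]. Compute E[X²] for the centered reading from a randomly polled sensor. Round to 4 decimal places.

106.8203

For each component E[X²] = Var + (mean)², giving A: 158.42; B: 65.7233; C: 164.09; D: 77.25.
Overall E[X²] = 0.27·158.42 + 0.24·65.7233 + 0.12·164.09 + 0.37·77.25 = 106.82.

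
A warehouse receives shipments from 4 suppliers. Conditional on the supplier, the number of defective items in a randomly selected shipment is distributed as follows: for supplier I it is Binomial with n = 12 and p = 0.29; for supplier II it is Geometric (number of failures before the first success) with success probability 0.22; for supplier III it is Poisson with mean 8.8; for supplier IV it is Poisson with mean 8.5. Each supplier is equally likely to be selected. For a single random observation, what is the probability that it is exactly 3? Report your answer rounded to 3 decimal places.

Conditional on each supplier, P(X = 3): I: 0.246004; II: 0.104401; III: 0.0171201; IV: 0.0208258.
By total probability, P(X = 3) = 0.25·0.246004 + 0.25·0.104401 + 0.25·0.0171201 + 0.25·0.0208258 = 0.0970878.

0.097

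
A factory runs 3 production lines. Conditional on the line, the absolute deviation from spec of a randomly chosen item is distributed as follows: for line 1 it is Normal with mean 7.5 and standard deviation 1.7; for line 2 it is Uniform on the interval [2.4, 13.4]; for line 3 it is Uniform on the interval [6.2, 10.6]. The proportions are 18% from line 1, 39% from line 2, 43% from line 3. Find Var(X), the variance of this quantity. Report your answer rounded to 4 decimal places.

Per component, 1: μ=7.5, E[X²]=59.14; 2: μ=7.9, E[X²]=72.4933; 3: μ=8.4, E[X²]=72.1733.
E[X] = 0.18·7.5 + 0.39·7.9 + 0.43·8.4 = 8.043.
E[X²] = 0.18·59.14 + 0.39·72.4933 + 0.43·72.1733 = 69.9521.
Var(X) = E[X²] − (E[X])² = 69.9521 − 64.6898 = 5.26228.

5.2623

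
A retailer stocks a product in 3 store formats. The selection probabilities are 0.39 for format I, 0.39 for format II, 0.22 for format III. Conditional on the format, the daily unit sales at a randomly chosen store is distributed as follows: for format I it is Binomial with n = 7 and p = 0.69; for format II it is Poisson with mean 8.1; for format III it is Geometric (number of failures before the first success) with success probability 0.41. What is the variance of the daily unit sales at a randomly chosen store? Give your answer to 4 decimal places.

10.9349

Per component, I: μ=4.83, E[X²]=24.8262; II: μ=8.1, E[X²]=73.71; III: μ=1.43902, E[X²]=5.58061.
E[X] = 0.39·4.83 + 0.39·8.1 + 0.22·1.43902 = 5.35929.
E[X²] = 0.39·24.8262 + 0.39·73.71 + 0.22·5.58061 = 39.6569.
Var(X) = E[X²] − (E[X])² = 39.6569 − 28.7219 = 10.9349.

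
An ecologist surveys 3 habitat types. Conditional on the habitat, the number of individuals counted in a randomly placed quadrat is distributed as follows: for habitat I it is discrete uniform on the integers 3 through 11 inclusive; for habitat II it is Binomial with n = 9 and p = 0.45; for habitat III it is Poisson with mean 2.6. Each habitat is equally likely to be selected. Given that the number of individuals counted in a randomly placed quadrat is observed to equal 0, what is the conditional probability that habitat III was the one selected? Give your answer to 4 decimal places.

Likelihoods P(X=0 | ·): I: 0; II: 0.00460537; III: 0.0742736.
Posterior ∝ prior × likelihood. Numerator for III: 0.333333·0.0742736 = 0.0247579.
Normalizing constant: 0.333333·0 + 0.333333·0.00460537 + 0.333333·0.0742736 = 0.026293.
P(III | observation) = 0.0247579 / 0.026293 = 0.941615.

0.9416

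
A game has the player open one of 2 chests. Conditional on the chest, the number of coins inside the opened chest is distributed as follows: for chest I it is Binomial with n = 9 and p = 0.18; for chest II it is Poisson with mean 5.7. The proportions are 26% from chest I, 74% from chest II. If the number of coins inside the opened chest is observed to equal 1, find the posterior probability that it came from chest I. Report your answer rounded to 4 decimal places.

0.8592

Likelihoods P(X=1 | ·): I: 0.331151; II: 0.019072.
Posterior ∝ prior × likelihood. Numerator for I: 0.26·0.331151 = 0.0860992.
Normalizing constant: 0.26·0.331151 + 0.74·0.019072 = 0.100212.
P(I | observation) = 0.0860992 / 0.100212 = 0.859166.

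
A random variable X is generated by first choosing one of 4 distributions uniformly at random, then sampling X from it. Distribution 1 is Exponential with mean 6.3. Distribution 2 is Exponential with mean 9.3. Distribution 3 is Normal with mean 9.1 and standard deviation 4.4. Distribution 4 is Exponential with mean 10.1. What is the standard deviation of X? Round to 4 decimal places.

7.9967

Per component, 1: μ=6.3, E[X²]=79.38; 2: μ=9.3, E[X²]=172.98; 3: μ=9.1, E[X²]=102.17; 4: μ=10.1, E[X²]=204.02.
E[X] = 0.25·6.3 + 0.25·9.3 + 0.25·9.1 + 0.25·10.1 = 8.7.
E[X²] = 0.25·79.38 + 0.25·172.98 + 0.25·102.17 + 0.25·204.02 = 139.637.
Var(X) = E[X²] − (E[X])² = 139.637 − 75.69 = 63.9475.
SD(X) = √63.9475 = 7.99672.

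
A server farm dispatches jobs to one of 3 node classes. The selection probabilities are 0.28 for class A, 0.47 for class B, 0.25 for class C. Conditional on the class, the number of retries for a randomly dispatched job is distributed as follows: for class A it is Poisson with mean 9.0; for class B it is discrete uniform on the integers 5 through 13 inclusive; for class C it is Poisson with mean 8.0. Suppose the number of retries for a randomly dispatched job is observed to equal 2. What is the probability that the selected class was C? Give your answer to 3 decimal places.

Likelihoods P(X=2 | ·): A: 0.0049981; B: 0; C: 0.0107348.
Posterior ∝ prior × likelihood. Numerator for C: 0.25·0.0107348 = 0.0026837.
Normalizing constant: 0.28·0.0049981 + 0.47·0 + 0.25·0.0107348 = 0.00408317.
P(C | observation) = 0.0026837 / 0.00408317 = 0.657259.

0.657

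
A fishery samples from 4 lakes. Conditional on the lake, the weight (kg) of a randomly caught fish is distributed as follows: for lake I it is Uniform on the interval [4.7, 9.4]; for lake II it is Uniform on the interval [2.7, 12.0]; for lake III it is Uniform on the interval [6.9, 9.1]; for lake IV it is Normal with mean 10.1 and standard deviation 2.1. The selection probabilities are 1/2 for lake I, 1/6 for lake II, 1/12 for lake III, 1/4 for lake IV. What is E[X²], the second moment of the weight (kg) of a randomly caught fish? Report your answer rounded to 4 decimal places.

For each component E[X²] = Var + (mean)², giving I: 51.5433; II: 61.23; III: 64.4033; IV: 106.42.
Overall E[X²] = 0.5·51.5433 + 0.166667·61.23 + 0.0833333·64.4033 + 0.25·106.42 = 67.9486.

67.9486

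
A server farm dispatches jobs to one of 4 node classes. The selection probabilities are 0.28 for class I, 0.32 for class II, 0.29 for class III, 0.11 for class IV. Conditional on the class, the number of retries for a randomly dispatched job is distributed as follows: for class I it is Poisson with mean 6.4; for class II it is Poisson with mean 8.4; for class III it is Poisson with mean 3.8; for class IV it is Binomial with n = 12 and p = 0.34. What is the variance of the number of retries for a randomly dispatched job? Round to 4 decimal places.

Per component, I: μ=6.4, E[X²]=47.36; II: μ=8.4, E[X²]=78.96; III: μ=3.8, E[X²]=18.24; IV: μ=4.08, E[X²]=19.3392.
E[X] = 0.28·6.4 + 0.32·8.4 + 0.29·3.8 + 0.11·4.08 = 6.0308.
E[X²] = 0.28·47.36 + 0.32·78.96 + 0.29·18.24 + 0.11·19.3392 = 45.9449.
Var(X) = E[X²] − (E[X])² = 45.9449 − 36.3705 = 9.57436.

9.5744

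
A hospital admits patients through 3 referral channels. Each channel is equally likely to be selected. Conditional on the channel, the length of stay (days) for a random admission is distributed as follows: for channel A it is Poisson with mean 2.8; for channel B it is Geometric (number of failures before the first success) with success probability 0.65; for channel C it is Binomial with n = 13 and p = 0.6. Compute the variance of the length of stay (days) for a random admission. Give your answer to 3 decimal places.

Per component, A: μ=2.8, E[X²]=10.64; B: μ=0.538462, E[X²]=1.11834; C: μ=7.8, E[X²]=63.96.
E[X] = 0.333333·2.8 + 0.333333·0.538462 + 0.333333·7.8 = 3.71282.
E[X²] = 0.333333·10.64 + 0.333333·1.11834 + 0.333333·63.96 = 25.2394.
Var(X) = E[X²] − (E[X])² = 25.2394 − 13.785 = 11.4544.

11.454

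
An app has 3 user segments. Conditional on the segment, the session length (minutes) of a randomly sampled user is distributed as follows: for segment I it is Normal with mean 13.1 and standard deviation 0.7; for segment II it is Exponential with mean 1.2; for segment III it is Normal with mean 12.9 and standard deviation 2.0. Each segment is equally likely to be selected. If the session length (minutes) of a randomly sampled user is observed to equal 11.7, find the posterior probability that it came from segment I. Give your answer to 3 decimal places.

0.316

Likelihoods f(11.7 | ·): I: 0.07713; II: 4.85789e-05; III: 0.166612.
Posterior ∝ prior × likelihood. Numerator for I: 0.333333·0.07713 = 0.02571.
Normalizing constant: 0.333333·0.07713 + 0.333333·4.85789e-05 + 0.333333·0.166612 = 0.0812636.
P(I | observation) = 0.02571 / 0.0812636 = 0.316378.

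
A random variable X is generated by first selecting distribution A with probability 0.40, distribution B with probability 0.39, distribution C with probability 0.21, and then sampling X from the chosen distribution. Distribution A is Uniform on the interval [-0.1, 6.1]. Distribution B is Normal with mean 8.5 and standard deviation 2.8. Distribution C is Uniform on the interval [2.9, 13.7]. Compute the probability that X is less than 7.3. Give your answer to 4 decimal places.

Conditional on each component, P(X < 7.3): A: 1; B: 0.334118; C: 0.407407.
By total probability, P(X < 7.3) = 0.4·1 + 0.39·0.334118 + 0.21·0.407407 = 0.615861.

0.6159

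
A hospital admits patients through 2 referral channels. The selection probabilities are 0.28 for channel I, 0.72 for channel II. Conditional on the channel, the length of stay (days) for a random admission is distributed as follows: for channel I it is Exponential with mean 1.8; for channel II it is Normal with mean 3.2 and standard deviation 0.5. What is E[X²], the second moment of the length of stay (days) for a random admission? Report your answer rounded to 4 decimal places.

For each component E[X²] = Var + (mean)², giving I: 6.48; II: 10.49.
Overall E[X²] = 0.28·6.48 + 0.72·10.49 = 9.3672.

9.3672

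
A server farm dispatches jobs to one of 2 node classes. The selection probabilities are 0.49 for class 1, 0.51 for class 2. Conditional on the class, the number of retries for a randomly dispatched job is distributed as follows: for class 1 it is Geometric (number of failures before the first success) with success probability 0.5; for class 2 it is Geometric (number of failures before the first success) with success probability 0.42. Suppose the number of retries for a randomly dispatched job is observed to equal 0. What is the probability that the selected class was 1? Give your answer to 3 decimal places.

0.534

Likelihoods P(X=0 | ·): 1: 0.5; 2: 0.42.
Posterior ∝ prior × likelihood. Numerator for 1: 0.49·0.5 = 0.245.
Normalizing constant: 0.49·0.5 + 0.51·0.42 = 0.4592.
P(1 | observation) = 0.245 / 0.4592 = 0.533537.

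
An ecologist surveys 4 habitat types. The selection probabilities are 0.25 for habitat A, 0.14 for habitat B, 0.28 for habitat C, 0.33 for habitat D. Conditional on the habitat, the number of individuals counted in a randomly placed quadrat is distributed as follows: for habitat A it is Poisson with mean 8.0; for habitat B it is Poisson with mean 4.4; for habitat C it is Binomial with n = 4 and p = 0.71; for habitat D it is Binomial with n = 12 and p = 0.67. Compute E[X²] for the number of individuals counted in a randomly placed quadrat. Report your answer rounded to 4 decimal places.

For each component E[X²] = Var + (mean)², giving A: 72; B: 23.76; C: 8.8892; D: 67.2948.
Overall E[X²] = 0.25·72 + 0.14·23.76 + 0.28·8.8892 + 0.33·67.2948 = 46.0227.

46.0227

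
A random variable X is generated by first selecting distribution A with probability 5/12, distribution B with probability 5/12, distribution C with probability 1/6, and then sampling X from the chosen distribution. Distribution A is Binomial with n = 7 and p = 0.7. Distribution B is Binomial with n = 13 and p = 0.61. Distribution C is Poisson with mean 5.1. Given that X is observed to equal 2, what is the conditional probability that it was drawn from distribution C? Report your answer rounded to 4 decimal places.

0.5502

Likelihoods P(X=2 | ·): A: 0.0250047; B: 0.000921436; C: 0.0792882.
Posterior ∝ prior × likelihood. Numerator for C: 0.166667·0.0792882 = 0.0132147.
Normalizing constant: 0.416667·0.0250047 + 0.416667·0.000921436 + 0.166667·0.0792882 = 0.0240173.
P(C | observation) = 0.0132147 / 0.0240173 = 0.550217.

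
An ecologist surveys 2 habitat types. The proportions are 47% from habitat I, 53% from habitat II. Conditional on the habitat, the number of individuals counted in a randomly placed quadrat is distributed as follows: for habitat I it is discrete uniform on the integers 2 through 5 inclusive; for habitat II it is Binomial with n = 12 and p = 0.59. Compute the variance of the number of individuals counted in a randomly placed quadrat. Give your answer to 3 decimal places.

5.319

Per component, I: μ=3.5, E[X²]=13.5; II: μ=7.08, E[X²]=53.0292.
E[X] = 0.47·3.5 + 0.53·7.08 = 5.3974.
E[X²] = 0.47·13.5 + 0.53·53.0292 = 34.4505.
Var(X) = E[X²] − (E[X])² = 34.4505 − 29.1319 = 5.31855.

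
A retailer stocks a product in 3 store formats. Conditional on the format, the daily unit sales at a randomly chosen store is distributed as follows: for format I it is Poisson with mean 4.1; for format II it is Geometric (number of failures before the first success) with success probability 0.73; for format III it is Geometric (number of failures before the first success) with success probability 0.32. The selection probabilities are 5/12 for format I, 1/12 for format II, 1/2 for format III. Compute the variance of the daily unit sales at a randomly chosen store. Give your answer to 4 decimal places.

6.4950

Per component, I: μ=4.1, E[X²]=20.91; II: μ=0.369863, E[X²]=0.64346; III: μ=2.125, E[X²]=11.1562.
E[X] = 0.416667·4.1 + 0.0833333·0.369863 + 0.5·2.125 = 2.80166.
E[X²] = 0.416667·20.91 + 0.0833333·0.64346 + 0.5·11.1562 = 14.3442.
Var(X) = E[X²] − (E[X])² = 14.3442 − 7.84927 = 6.49497.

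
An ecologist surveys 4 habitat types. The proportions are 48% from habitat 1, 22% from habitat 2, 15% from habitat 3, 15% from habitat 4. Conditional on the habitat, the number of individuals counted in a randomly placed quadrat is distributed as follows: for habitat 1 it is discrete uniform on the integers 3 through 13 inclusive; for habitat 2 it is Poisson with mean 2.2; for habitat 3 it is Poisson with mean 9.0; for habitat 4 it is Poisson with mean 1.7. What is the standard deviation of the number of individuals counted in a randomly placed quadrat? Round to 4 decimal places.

4.0130

Per component, 1: μ=8, E[X²]=74; 2: μ=2.2, E[X²]=7.04; 3: μ=9, E[X²]=90; 4: μ=1.7, E[X²]=4.59.
E[X] = 0.48·8 + 0.22·2.2 + 0.15·9 + 0.15·1.7 = 5.929.
E[X²] = 0.48·74 + 0.22·7.04 + 0.15·90 + 0.15·4.59 = 51.2573.
Var(X) = E[X²] − (E[X])² = 51.2573 − 35.153 = 16.1043.
SD(X) = √16.1043 = 4.01301.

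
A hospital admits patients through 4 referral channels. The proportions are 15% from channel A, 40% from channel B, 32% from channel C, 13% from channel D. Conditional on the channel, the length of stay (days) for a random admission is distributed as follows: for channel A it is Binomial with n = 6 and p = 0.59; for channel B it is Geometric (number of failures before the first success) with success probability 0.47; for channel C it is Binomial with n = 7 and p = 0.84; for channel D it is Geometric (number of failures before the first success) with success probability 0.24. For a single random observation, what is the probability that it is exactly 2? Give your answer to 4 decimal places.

Conditional on each channel, P(X = 2): A: 0.147547; B: 0.132023; C: 0.00155374; D: 0.138624.
By total probability, P(X = 2) = 0.15·0.147547 + 0.4·0.132023 + 0.32·0.00155374 + 0.13·0.138624 = 0.0934596.

0.0935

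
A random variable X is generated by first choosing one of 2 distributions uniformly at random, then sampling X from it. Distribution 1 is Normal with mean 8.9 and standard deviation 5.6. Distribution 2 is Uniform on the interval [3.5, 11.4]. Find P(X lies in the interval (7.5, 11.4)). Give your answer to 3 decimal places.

0.382

Conditional on each component, P(7.5 < X < 11.4): 1: 0.271062; 2: 0.493671.
By total probability, P(7.5 < X < 11.4) = 0.5·0.271062 + 0.5·0.493671 = 0.382367.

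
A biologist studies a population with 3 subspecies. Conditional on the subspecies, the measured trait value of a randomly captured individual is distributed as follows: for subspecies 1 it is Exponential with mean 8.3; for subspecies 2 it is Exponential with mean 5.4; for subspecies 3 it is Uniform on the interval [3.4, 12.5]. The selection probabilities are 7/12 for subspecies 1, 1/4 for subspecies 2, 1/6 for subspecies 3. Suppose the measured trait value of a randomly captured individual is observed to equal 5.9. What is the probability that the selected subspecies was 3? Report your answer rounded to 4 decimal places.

0.2679

Likelihoods f(5.9 | ·): 1: 0.0591843; 2: 0.0621011; 3: 0.10989.
Posterior ∝ prior × likelihood. Numerator for 3: 0.166667·0.10989 = 0.018315.
Normalizing constant: 0.583333·0.0591843 + 0.25·0.0621011 + 0.166667·0.10989 = 0.0683645.
P(3 | observation) = 0.018315 / 0.0683645 = 0.267903.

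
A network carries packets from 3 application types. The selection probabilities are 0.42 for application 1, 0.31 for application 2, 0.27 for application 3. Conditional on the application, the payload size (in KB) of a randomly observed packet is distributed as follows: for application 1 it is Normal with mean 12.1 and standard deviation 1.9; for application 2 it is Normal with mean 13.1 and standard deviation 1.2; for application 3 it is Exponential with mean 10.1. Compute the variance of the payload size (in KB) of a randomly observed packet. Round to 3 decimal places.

Per component, 1: μ=12.1, E[X²]=150.02; 2: μ=13.1, E[X²]=173.05; 3: μ=10.1, E[X²]=204.02.
E[X] = 0.42·12.1 + 0.31·13.1 + 0.27·10.1 = 11.87.
E[X²] = 0.42·150.02 + 0.31·173.05 + 0.27·204.02 = 171.739.
Var(X) = E[X²] − (E[X])² = 171.739 − 140.897 = 30.8424.

30.842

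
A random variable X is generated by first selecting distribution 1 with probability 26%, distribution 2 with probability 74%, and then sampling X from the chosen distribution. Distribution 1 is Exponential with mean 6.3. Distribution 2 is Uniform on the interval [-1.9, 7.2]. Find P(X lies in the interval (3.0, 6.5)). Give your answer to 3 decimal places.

Conditional on each component, P(3.0 < X < 6.5): 1: 0.264761; 2: 0.384615.
By total probability, P(3.0 < X < 6.5) = 0.26·0.264761 + 0.74·0.384615 = 0.353453.

0.353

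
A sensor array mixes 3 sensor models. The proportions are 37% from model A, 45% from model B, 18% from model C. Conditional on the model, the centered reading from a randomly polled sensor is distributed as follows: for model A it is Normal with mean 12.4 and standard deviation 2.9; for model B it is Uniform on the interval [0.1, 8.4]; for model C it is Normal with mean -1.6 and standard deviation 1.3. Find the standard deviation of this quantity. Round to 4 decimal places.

5.7345

Per component, A: μ=12.4, E[X²]=162.17; B: μ=4.25, E[X²]=23.8033; C: μ=-1.6, E[X²]=4.25.
E[X] = 0.37·12.4 + 0.45·4.25 + 0.18·-1.6 = 6.2125.
E[X²] = 0.37·162.17 + 0.45·23.8033 + 0.18·4.25 = 71.4794.
Var(X) = E[X²] − (E[X])² = 71.4794 − 38.5952 = 32.8842.
SD(X) = √32.8842 = 5.73448.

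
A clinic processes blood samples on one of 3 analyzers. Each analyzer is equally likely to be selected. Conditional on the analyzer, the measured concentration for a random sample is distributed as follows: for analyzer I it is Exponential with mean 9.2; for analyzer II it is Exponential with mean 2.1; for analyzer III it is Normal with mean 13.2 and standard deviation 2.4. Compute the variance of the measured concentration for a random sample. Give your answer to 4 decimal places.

52.6722

Per component, I: μ=9.2, E[X²]=169.28; II: μ=2.1, E[X²]=8.82; III: μ=13.2, E[X²]=180.
E[X] = 0.333333·9.2 + 0.333333·2.1 + 0.333333·13.2 = 8.16667.
E[X²] = 0.333333·169.28 + 0.333333·8.82 + 0.333333·180 = 119.367.
Var(X) = E[X²] − (E[X])² = 119.367 − 66.6944 = 52.6722.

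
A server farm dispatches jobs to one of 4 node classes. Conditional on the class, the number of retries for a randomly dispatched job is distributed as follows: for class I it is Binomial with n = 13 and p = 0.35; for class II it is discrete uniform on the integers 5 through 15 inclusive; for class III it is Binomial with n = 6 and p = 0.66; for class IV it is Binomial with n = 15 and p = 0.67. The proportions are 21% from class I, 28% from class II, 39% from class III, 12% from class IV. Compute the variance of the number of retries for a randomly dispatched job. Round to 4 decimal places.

Per component, I: μ=4.55, E[X²]=23.66; II: μ=10, E[X²]=110; III: μ=3.96, E[X²]=17.028; IV: μ=10.05, E[X²]=104.319.
E[X] = 0.21·4.55 + 0.28·10 + 0.39·3.96 + 0.12·10.05 = 6.5059.
E[X²] = 0.21·23.66 + 0.28·110 + 0.39·17.028 + 0.12·104.319 = 54.9278.
Var(X) = E[X²] − (E[X])² = 54.9278 − 42.3267 = 12.6011.

12.6011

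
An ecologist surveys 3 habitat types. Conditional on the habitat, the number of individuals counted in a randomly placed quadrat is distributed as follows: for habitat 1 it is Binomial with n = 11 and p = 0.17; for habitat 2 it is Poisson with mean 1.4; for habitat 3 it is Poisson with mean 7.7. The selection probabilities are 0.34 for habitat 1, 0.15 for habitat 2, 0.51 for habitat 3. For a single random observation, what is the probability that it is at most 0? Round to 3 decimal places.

0.081

Conditional on each habitat, P(X ≤ 0): 1: 0.128783; 2: 0.246597; 3: 0.000452827.
By total probability, P(X ≤ 0) = 0.34·0.128783 + 0.15·0.246597 + 0.51·0.000452827 = 0.0810068.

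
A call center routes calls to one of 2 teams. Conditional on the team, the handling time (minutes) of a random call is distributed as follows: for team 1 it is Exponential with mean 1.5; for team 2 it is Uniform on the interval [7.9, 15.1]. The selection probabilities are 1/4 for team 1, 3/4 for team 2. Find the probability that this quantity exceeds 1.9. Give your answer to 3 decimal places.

Conditional on each team, P(X > 1.9): 1: 0.281769; 2: 1.
By total probability, P(X > 1.9) = 0.25·0.281769 + 0.75·1 = 0.820442.

0.820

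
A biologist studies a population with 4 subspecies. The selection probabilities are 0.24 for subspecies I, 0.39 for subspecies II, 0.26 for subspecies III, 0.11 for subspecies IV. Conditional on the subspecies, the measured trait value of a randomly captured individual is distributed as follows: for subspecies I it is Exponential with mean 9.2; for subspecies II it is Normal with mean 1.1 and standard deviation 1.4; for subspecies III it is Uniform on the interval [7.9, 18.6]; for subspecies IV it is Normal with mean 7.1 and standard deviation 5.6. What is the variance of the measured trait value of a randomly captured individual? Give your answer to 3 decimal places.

Per component, I: μ=9.2, E[X²]=169.28; II: μ=1.1, E[X²]=3.17; III: μ=13.25, E[X²]=185.103; IV: μ=7.1, E[X²]=81.77.
E[X] = 0.24·9.2 + 0.39·1.1 + 0.26·13.25 + 0.11·7.1 = 6.863.
E[X²] = 0.24·169.28 + 0.39·3.17 + 0.26·185.103 + 0.11·81.77 = 98.9851.
Var(X) = E[X²] − (E[X])² = 98.9851 − 47.1008 = 51.8843.

51.884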